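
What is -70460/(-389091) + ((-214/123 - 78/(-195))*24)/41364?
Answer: 49575761444/274945318785 ≈ 0.18031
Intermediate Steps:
-70460/(-389091) + ((-214/123 - 78/(-195))*24)/41364 = -70460*(-1/389091) + ((-214*1/123 - 78*(-1/195))*24)*(1/41364) = 70460/389091 + ((-214/123 + ⅖)*24)*(1/41364) = 70460/389091 - 824/615*24*(1/41364) = 70460/389091 - 6592/205*1/41364 = 70460/389091 - 1648/2119905 = 49575761444/274945318785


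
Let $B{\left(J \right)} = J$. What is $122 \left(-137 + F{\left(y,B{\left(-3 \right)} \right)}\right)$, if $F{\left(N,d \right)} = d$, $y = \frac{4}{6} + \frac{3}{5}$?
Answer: $-17080$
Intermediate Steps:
$y = \frac{19}{15}$ ($y = 4 \cdot \frac{1}{6} + 3 \cdot \frac{1}{5} = \frac{2}{3} + \frac{3}{5} = \frac{19}{15} \approx 1.2667$)
$122 \left(-137 + F{\left(y,B{\left(-3 \right)} \right)}\right) = 122 \left(-137 - 3\right) = 122 \left(-140\right) = -17080$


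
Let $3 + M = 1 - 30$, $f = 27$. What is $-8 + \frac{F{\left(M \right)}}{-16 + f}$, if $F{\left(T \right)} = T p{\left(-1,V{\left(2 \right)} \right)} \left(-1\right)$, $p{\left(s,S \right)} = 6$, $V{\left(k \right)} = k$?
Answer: $\frac{104}{11} \approx 9.4545$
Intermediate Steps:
$M = -32$ ($M = -3 + \left(1 - 30\right) = -3 - 29 = -32$)
$F{\left(T \right)} = - 6 T$ ($F{\left(T \right)} = T 6 \left(-1\right) = 6 T \left(-1\right) = - 6 T$)
$-8 + \frac{F{\left(M \right)}}{-16 + f} = -8 + \frac{\left(-6\right) \left(-32\right)}{-16 + 27} = -8 + \frac{192}{11} = \frac{104}{11}$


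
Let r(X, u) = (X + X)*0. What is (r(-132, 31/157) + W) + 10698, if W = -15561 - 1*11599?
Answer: -16462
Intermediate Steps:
W = -27160 (W = -15561 - 11599 = -27160)
r(X, u) = 0 (r(X, u) = (2*X)*0 = 0)
(r(-132, 31/157) + W) + 10698 = (0 - 27160) + 10698 = -27160 + 10698 = -16462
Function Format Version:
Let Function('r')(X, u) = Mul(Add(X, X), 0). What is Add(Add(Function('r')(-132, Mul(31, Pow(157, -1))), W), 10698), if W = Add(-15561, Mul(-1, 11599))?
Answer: -16462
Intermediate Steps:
W = -27160 (W = Add(-15561, -11599) = -27160)
Function('r')(X, u) = 0 (Function('r')(X, u) = Mul(Mul(2, X), 0) = 0)
Add(Add(Function('r')(-132, Mul(31, Pow(157, -1))), W), 10698) = Add(Add(0, -27160), 10698) = Add(-27160, 10698) = -16462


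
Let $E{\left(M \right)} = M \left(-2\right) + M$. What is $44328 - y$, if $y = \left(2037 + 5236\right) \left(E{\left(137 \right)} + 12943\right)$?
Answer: $-93093710$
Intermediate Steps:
$E{\left(M \right)} = - M$ ($E{\left(M \right)} = - 2 M + M = - M$)
$y = 93138038$ ($y = \left(2037 + 5236\right) \left(\left(-1\right) 137 + 12943\right) = 7273 \left(-137 + 12943\right) = 7273 \cdot 12806 = 93138038$)
$44328 - y = 44328 - 93138038 = -93093710$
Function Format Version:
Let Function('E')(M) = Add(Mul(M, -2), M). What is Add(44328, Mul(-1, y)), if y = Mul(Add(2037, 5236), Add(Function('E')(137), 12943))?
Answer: -93093710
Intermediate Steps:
Function('E')(M) = Mul(-1, M) (Function('E')(M) = Add(Mul(-2, M), M) = Mul(-1, M))
y = 93138038 (y = Mul(Add(2037, 5236), Add(Mul(-1, 137), 12943)) = Mul(7273, Add(-137, 12943)) = Mul(7273, 12806) = 93138038)
Add(44328, Mul(-1, y)) = Add(44328, Mul(-1, 93138038)) = Add(44328, -93138038) = -93093710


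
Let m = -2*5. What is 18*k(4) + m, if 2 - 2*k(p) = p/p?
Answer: -1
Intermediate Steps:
k(p) = 1/2 (k(p) = 1 - p/(2*p) = 1 - 1/2*1 = 1 - 1/2 = 1/2)
m = -10
18*k(4) + m = 18*(1/2) - 10 = 9 - 10 = -1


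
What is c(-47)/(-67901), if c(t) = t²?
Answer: -2209/67901 ≈ -0.032533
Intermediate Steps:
c(-47)/(-67901) = (-47)²/(-67901) = 2209*(-1/67901) = -2209/67901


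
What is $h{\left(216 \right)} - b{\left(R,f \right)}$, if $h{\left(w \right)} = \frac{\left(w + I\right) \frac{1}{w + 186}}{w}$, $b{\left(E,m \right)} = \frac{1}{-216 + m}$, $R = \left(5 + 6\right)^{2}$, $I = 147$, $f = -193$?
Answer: $\frac{78433}{11838096} \approx 0.0066255$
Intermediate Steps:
$R = 121$ ($R = 11^{2} = 121$)
$h{\left(w \right)} = \frac{147 + w}{w \left(186 + w\right)}$ ($h{\left(w \right)} = \frac{\left(w + 147\right) \frac{1}{w + 186}}{w} = \frac{\left(147 + w\right) \frac{1}{186 + w}}{w} = \frac{\frac{1}{186 + w} \left(147 + w\right)}{w} = \frac{147 + w}{w \left(186 + w\right)}$)
$h{\left(216 \right)} - b{\left(R,f \right)} = \frac{147 + 216}{216 \left(186 + 216\right)} - \frac{1}{-216 - 193} = \frac{1}{216} \cdot \frac{1}{402} \cdot 363 - \frac{1}{-409} = \frac{1}{216} \cdot \frac{1}{402} \cdot 363 - - \frac{1}{409} = \frac{121}{28944} + \frac{1}{409} = \frac{78433}{11838096}$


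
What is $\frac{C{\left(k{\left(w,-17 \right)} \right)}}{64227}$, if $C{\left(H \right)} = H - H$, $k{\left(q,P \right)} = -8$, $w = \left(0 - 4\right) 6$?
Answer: $0$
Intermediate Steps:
$w = -24$ ($w = \left(-4\right) 6 = -24$)
$C{\left(H \right)} = 0$
$\frac{C{\left(k{\left(w,-17 \right)} \right)}}{64227} = \frac{0}{64227} = 0 \cdot \frac{1}{64227} = 0$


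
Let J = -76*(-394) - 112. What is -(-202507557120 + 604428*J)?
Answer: 184476261024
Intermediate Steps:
J = 29832 (J = 29944 - 112 = 29832)
-(-202507557120 + 604428*J) = -604428/(1/(29832 + (150970 - 486010))) = -604428/(1/(29832 - 335040)) = -604428/(1/(-305208)) = -604428/(-1/305208) = -604428*(-305208) = 184476261024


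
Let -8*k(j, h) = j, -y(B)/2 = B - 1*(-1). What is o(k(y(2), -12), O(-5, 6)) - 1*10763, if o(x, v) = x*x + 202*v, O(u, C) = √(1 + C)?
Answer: -172199/16 + 202*√7 ≈ -10228.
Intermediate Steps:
y(B) = -2 - 2*B (y(B) = -2*(B - 1*(-1)) = -2*(B + 1) = -2*(1 + B) = -2 - 2*B)
k(j, h) = -j/8
o(x, v) = x² + 202*v
o(k(y(2), -12), O(-5, 6)) - 1*10763 = ((-(-2 - 2*2)/8)² + 202*√(1 + 6)) - 1*10763 = ((-(-2 - 4)/8)² + 202*√7) - 10763 = ((-⅛*(-6))² + 202*√7) - 10763 = ((¾)² + 202*√7) - 10763 = (9/16 + 202*√7) - 10763 = -172199/16 + 202*√7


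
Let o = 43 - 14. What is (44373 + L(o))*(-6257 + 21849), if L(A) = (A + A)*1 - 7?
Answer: 692659008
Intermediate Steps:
o = 29
L(A) = -7 + 2*A (L(A) = (2*A)*1 - 7 = 2*A - 7 = -7 + 2*A)
(44373 + L(o))*(-6257 + 21849) = (44373 + (-7 + 2*29))*(-6257 + 21849) = (44373 + (-7 + 58))*15592 = (44373 + 51)*15592 = 44424*15592 = 692659008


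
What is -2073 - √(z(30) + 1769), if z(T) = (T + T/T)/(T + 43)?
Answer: -2073 - 12*√65481/73 ≈ -2115.1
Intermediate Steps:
z(T) = (1 + T)/(43 + T) (z(T) = (T + 1)/(43 + T) = (1 + T)/(43 + T))
-2073 - √(z(30) + 1769) = -2073 - √((1 + 30)/(43 + 30) + 1769) = -2073 - √(31/73 + 1769) = -2073 - √(129168/73) = -2073 - 12*√65481/73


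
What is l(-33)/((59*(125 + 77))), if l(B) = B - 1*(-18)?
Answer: -15/11918 ≈ -0.0012586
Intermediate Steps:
l(B) = 18 + B (l(B) = B + 18 = 18 + B)
l(-33)/((59*(125 + 77))) = (18 - 33)/((59*(125 + 77))) = -15/(59*202) = -15/11918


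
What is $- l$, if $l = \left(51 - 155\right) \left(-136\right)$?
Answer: $-14144$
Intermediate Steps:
$l = 14144$ ($l = \left(-104\right) \left(-136\right) = 14144$)
$- l = \left(-1\right) 14144 = -14144$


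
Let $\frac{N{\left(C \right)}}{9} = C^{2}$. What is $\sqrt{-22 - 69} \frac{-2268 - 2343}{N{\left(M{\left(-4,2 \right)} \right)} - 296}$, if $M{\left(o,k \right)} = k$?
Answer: $\frac{4611 i \sqrt{91}}{260} \approx 169.18 i$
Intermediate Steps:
$N{\left(C \right)} = 9 C^{2}$
$\sqrt{-22 - 69} \frac{-2268 - 2343}{N{\left(M{\left(-4,2 \right)} \right)} - 296} = \sqrt{-22 - 69} \frac{-2268 - 2343}{9 \cdot 2^{2} - 296} = \sqrt{-91} \left(- \frac{4611}{9 \cdot 4 - 296}\right) = i \sqrt{91} \left(- \frac{4611}{36 - 296}\right) = i \sqrt{91} \left(- \frac{4611}{-260}\right) = i \sqrt{91} \left(\left(-4611\right) \left(- \frac{1}{260}\right)\right) = i \sqrt{91} \cdot \frac{4611}{260} = \frac{4611 i \sqrt{91}}{260}$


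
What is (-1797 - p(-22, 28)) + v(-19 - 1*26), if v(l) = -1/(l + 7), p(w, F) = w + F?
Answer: -68513/38 ≈ -1803.0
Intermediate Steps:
p(w, F) = F + w
v(l) = -1/(7 + l)
(-1797 - p(-22, 28)) + v(-19 - 1*26) = (-1797 - (28 - 22)) - 1/(7 + (-19 - 1*26)) = (-1797 - 1*6) - 1/(7 + (-19 - 26)) = (-1797 - 6) - 1/(7 - 45) = -1803 - 1/(-38) = -1803 - 1*(-1/38) = -1803 + 1/38 = -68513/38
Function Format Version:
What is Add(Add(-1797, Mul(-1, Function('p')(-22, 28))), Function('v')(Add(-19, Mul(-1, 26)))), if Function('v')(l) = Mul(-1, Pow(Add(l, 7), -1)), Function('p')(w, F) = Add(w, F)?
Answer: Rational(-68513, 38) ≈ -1803.0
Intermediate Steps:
Function('p')(w, F) = Add(F, w)
Function('v')(l) = Mul(-1, Pow(Add(7, l), -1))
Add(Add(-1797, Mul(-1, Function('p')(-22, 28))), Function('v')(Add(-19, Mul(-1, 26)))) = Add(Add(-1797, Mul(-1, Add(28, -22))), Mul(-1, Pow(Add(7, Add(-19, Mul(-1, 26))), -1))) = Add(Add(-1797, Mul(-1, 6)), Mul(-1, Pow(Add(7, Add(-19, -26)), -1))) = Add(Add(-1797, -6), Mul(-1, Pow(Add(7, -45), -1))) = Add(-1803, Mul(-1, Pow(-38, -1))) = Add(-1803, Mul(-1, Rational(-1, 38))) = Add(-1803, Rational(1, 38)) = Rational(-68513, 38)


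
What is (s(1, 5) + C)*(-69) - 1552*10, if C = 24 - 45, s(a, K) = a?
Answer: -14140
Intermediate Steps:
C = -21
(s(1, 5) + C)*(-69) - 1552*10 = (1 - 21)*(-69) - 1552*10 = -20*(-69) - 15520 = 1380 - 15520 = -14140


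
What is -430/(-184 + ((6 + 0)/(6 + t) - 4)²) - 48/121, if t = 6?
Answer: 175144/83127 ≈ 2.1069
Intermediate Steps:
-430/(-184 + ((6 + 0)/(6 + t) - 4)²) - 48/121 = -430/(-184 + ((6 + 0)/(6 + 6) - 4)²) - 48/121 = -430/(-184 + (6/12 - 4)²) - 48*1/121 = -430/(-184 + (6*(1/12) - 4)²) - 48/121 = -430/(-184 + (½ - 4)²) - 48/121 = -430/(-184 + (-7/2)²) - 48/121 = -430/(-184 + 49/4) - 48/121 = -430/(-687/4) - 48/121 = -430*(-4/687) - 48/121 = 1720/687 - 48/121 = 175144/83127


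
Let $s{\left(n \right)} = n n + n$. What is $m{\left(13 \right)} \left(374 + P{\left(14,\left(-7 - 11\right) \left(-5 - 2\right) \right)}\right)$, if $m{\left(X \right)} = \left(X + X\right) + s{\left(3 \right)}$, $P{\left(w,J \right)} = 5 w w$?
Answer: $51452$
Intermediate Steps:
$s{\left(n \right)} = n + n^{2}$ ($s{\left(n \right)} = n^{2} + n = n + n^{2}$)
$P{\left(w,J \right)} = 5 w^{2}$
$m{\left(X \right)} = 12 + 2 X$ ($m{\left(X \right)} = \left(X + X\right) + 3 \left(1 + 3\right) = 2 X + 3 \cdot 4 = 2 X + 12 = 12 + 2 X$)
$m{\left(13 \right)} \left(374 + P{\left(14,\left(-7 - 11\right) \left(-5 - 2\right) \right)}\right) = \left(12 + 2 \cdot 13\right) \left(374 + 5 \cdot 14^{2}\right) = \left(12 + 26\right) \left(374 + 5 \cdot 196\right) = 38 \left(374 + 980\right) = 38 \cdot 1354 = 51452$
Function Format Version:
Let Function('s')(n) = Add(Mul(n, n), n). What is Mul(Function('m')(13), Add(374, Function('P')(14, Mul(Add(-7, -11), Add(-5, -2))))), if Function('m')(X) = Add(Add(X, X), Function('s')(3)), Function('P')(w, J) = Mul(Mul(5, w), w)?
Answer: 51452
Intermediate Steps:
Function('s')(n) = Add(n, Pow(n, 2)) (Function('s')(n) = Add(Pow(n, 2), n) = Add(n, Pow(n, 2)))
Function('P')(w, J) = Mul(5, Pow(w, 2))
Function('m')(X) = Add(12, Mul(2, X)) (Function('m')(X) = Add(Add(X, X), Mul(3, Add(1, 3))) = Add(Mul(2, X), Mul(3, 4)) = Add(Mul(2, X), 12) = Add(12, Mul(2, X)))
Mul(Function('m')(13), Add(374, Function('P')(14, Mul(Add(-7, -11), Add(-5, -2))))) = Mul(Add(12, Mul(2, 13)), Add(374, Mul(5, Pow(14, 2)))) = Mul(Add(12, 26), Add(374, Mul(5, 196))) = Mul(38, Add(374, 980)) = Mul(38, 1354) = 51452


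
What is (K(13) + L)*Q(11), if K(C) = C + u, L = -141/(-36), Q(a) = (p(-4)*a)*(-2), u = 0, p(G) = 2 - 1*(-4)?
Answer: -2233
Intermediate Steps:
p(G) = 6 (p(G) = 2 + 4 = 6)
Q(a) = -12*a (Q(a) = (6*a)*(-2) = -12*a)
L = 47/12 (L = -141*(-1/36) = 47/12 ≈ 3.9167)
K(C) = C (K(C) = C + 0 = C)
(K(13) + L)*Q(11) = (13 + 47/12)*(-12*11) = (203/12)*(-132) = -2233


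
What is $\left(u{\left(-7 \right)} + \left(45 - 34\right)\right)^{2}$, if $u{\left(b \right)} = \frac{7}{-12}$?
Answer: $\frac{15625}{144} \approx 108.51$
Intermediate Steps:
$u{\left(b \right)} = - \frac{7}{12}$ ($u{\left(b \right)} = 7 \left(- \frac{1}{12}\right) = - \frac{7}{12}$)
$\left(u{\left(-7 \right)} + \left(45 - 34\right)\right)^{2} = \left(- \frac{7}{12} + \left(45 - 34\right)\right)^{2} = \left(- \frac{7}{12} + 11\right)^{2} = \left(\frac{125}{12}\right)^{2} = \frac{15625}{144}$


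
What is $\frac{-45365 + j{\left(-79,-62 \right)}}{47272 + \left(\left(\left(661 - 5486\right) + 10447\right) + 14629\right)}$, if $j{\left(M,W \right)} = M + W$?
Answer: $- \frac{45506}{67523} \approx -0.67393$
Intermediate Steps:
$\frac{-45365 + j{\left(-79,-62 \right)}}{47272 + \left(\left(\left(661 - 5486\right) + 10447\right) + 14629\right)} = \frac{-45365 - 141}{47272 + \left(\left(\left(661 - 5486\right) + 10447\right) + 14629\right)} = \frac{-45365 - 141}{47272 + \left(\left(-4825 + 10447\right) + 14629\right)} = - \frac{45506}{47272 + \left(5622 + 14629\right)} = - \frac{45506}{47272 + 20251} = - \frac{45506}{67523}$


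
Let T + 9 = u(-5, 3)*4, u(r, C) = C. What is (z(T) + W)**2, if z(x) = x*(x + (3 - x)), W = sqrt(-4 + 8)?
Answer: 121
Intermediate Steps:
W = 2 (W = sqrt(4) = 2)
T = 3 (T = -9 + 3*4 = -9 + 12 = 3)
z(x) = 3*x (z(x) = x*3 = 3*x)
(z(T) + W)**2 = (3*3 + 2)**2 = (9 + 2)**2 = 11**2 = 121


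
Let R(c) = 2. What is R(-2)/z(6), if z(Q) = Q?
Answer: ⅓ ≈ 0.33333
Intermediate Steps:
R(-2)/z(6) = 2/6 = 2*(⅙) = ⅓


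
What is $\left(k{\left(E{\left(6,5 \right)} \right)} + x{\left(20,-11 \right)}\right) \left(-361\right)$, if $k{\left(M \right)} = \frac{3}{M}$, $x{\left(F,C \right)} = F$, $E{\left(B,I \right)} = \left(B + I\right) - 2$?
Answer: $- \frac{22021}{3} \approx -7340.3$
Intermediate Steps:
$E{\left(B,I \right)} = -2 + B + I$
$\left(k{\left(E{\left(6,5 \right)} \right)} + x{\left(20,-11 \right)}\right) \left(-361\right) = \left(\frac{3}{-2 + 6 + 5} + 20\right) \left(-361\right) = \left(\frac{3}{9} + 20\right) \left(-361\right) = \left(3 \cdot \frac{1}{9} + 20\right) \left(-361\right) = \left(\frac{1}{3} + 20\right) \left(-361\right) = \frac{61}{3} \left(-361\right) = - \frac{22021}{3}$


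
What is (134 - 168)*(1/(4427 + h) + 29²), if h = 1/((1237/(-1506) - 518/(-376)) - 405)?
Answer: -7247616955792896/253466286953 ≈ -28594.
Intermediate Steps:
h = -141564/57254671 (h = 1/((1237*(-1/1506) - 518*(-1/376)) - 405) = 1/((-1237/1506 + 259/188) - 405) = 1/(78749/141564 - 405) = 1/(-57254671/141564) = -141564/57254671 ≈ -0.0024725)
(134 - 168)*(1/(4427 + h) + 29²) = (134 - 168)*(1/(4427 - 141564/57254671) + 29²) = -34*(1/(253466286953/57254671) + 841) = -34*(57254671/253466286953 + 841) = -34*213165204582144/253466286953 = -7247616955792896/253466286953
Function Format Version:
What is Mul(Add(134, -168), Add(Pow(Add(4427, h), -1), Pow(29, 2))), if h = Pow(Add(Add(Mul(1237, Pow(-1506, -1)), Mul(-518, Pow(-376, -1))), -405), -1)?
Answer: Rational(-7247616955792896, 253466286953) ≈ -28594.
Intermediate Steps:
h = Rational(-141564, 57254671) (h = Pow(Add(Add(Mul(1237, Rational(-1, 1506)), Mul(-518, Rational(-1, 376))), -405), -1) = Pow(Add(Add(Rational(-1237, 1506), Rational(259, 188)), -405), -1) = Pow(Add(Rational(78749, 141564), -405), -1) = Pow(Rational(-57254671, 141564), -1) = Rational(-141564, 57254671) ≈ -0.0024725)
Mul(Add(134, -168), Add(Pow(Add(4427, h), -1), Pow(29, 2))) = Mul(Add(134, -168), Add(Pow(Add(4427, Rational(-141564, 57254671)), -1), Pow(29, 2))) = Mul(-34, Add(Pow(Rational(253466286953, 57254671), -1), 841)) = Mul(-34, Add(Rational(57254671, 253466286953), 841)) = Mul(-34, Rational(213165204582144, 253466286953)) = Rational(-7247616955792896, 253466286953)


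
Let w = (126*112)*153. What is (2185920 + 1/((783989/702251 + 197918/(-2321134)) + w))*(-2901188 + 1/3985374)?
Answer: -44475619812704555097775876743989828507/7013129736539745643350084 ≈ -6.3418e+12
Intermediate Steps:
w = 2159136 (w = 14112*153 = 2159136)
(2185920 + 1/((783989/702251 + 197918/(-2321134)) + w))*(-2901188 + 1/3985374) = (2185920 + 1/((783989/702251 + 197918/(-2321134)) + 2159136))*(-2901188 + 1/3985374) = (2185920 + 1/((783989*(1/702251) + 197918*(-1/2321134)) + 2159136))*(-2901188 + 1/3985374) = (2185920 + 1/((783989/702251 - 98959/1160567) + 2159136))*(-11562319224311/3985374) = (2185920 + 1/(840377705054/815009336317 + 2159136))*(-11562319224311/3985374) = (2185920 + 1/(1759716838755847166/815009336317))*(-11562319224311/3985374) = (2185920 + 815009336317/1759716838755847166)*(-11562319224311/3985374) = (3846600232173996446439037/1759716838755847166)*(-11562319224311/3985374) = -44475619812704555097775876743989828507/7013129736539745643350084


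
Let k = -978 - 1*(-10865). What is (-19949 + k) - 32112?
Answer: -42174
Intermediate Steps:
k = 9887 (k = -978 + 10865 = 9887)
(-19949 + k) - 32112 = (-19949 + 9887) - 32112 = -10062 - 32112 = -42174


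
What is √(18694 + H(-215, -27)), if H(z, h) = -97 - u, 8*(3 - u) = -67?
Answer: √297370/4 ≈ 136.33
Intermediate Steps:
u = 91/8 (u = 3 - ⅛*(-67) = 3 + 67/8 = 91/8 ≈ 11.375)
H(z, h) = -867/8 (H(z, h) = -97 - 1*91/8 = -97 - 91/8 = -867/8)
√(18694 + H(-215, -27)) = √(18694 - 867/8) = √(148685/8) = √297370/4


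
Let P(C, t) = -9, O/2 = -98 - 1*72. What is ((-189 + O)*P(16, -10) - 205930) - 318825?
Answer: -519994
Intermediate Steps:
O = -340 (O = 2*(-98 - 1*72) = 2*(-98 - 72) = 2*(-170) = -340)
((-189 + O)*P(16, -10) - 205930) - 318825 = ((-189 - 340)*(-9) - 205930) - 318825 = (-529*(-9) - 205930) - 318825 = (4761 - 205930) - 318825 = -201169 - 318825 = -519994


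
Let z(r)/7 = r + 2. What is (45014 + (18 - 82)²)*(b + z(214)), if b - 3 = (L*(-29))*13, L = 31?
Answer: -499546920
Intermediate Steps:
z(r) = 14 + 7*r (z(r) = 7*(r + 2) = 7*(2 + r) = 14 + 7*r)
b = -11684 (b = 3 + (31*(-29))*13 = 3 - 899*13 = 3 - 11687 = -11684)
(45014 + (18 - 82)²)*(b + z(214)) = (45014 + (18 - 82)²)*(-11684 + (14 + 7*214)) = (45014 + (-64)²)*(-11684 + (14 + 1498)) = (45014 + 4096)*(-11684 + 1512) = 49110*(-10172) = -499546920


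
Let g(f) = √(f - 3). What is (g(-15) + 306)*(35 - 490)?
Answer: -139230 - 1365*I*√2 ≈ -1.3923e+5 - 1930.4*I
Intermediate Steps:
g(f) = √(-3 + f)
(g(-15) + 306)*(35 - 490) = (√(-3 - 15) + 306)*(35 - 490) = (√(-18) + 306)*(-455) = (3*I*√2 + 306)*(-455) = (306 + 3*I*√2)*(-455) = -139230 - 1365*I*√2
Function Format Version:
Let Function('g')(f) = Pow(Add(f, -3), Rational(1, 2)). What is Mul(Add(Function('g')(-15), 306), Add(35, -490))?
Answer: Add(-139230, Mul(-1365, I, Pow(2, Rational(1, 2)))) ≈ Add(-1.3923e+5, Mul(-1930.4, I))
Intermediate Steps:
Function('g')(f) = Pow(Add(-3, f), Rational(1, 2))
Mul(Add(Function('g')(-15), 306), Add(35, -490)) = Mul(Add(Pow(Add(-3, -15), Rational(1, 2)), 306), Add(35, -490)) = Mul(Add(Pow(-18, Rational(1, 2)), 306), -455) = Mul(Add(Mul(3, I, Pow(2, Rational(1, 2))), 306), -455) = Mul(Add(306, Mul(3, I, Pow(2, Rational(1, 2)))), -455) = Add(-139230, Mul(-1365, I, Pow(2, Rational(1, 2))))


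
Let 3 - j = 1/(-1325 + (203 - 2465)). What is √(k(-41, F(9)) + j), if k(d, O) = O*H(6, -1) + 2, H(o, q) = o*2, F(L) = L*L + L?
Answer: 2*√3490057738/3587 ≈ 32.939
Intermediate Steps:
F(L) = L + L² (F(L) = L² + L = L + L²)
j = 10762/3587 (j = 3 - 1/(-1325 + (203 - 2465)) = 3 - 1/(-1325 - 2262) = 3 - 1/(-3587) = 3 - 1*(-1/3587) = 3 + 1/3587 = 10762/3587 ≈ 3.0003)
H(o, q) = 2*o
k(d, O) = 2 + 12*O (k(d, O) = O*(2*6) + 2 = O*12 + 2 = 12*O + 2 = 2 + 12*O)
√(k(-41, F(9)) + j) = √((2 + 12*(9*(1 + 9))) + 10762/3587) = √((2 + 12*(9*10)) + 10762/3587) = √((2 + 12*90) + 10762/3587) = √((2 + 1080) + 10762/3587) = √(1082 + 10762/3587) = √(3891896/3587) = 2*√3490057738/3587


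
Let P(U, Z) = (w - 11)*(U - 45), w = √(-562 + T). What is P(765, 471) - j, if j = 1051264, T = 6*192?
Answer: -1059184 + 720*√590 ≈ -1.0417e+6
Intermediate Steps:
T = 1152
w = √590 (w = √(-562 + 1152) = √590 ≈ 24.290)
P(U, Z) = (-45 + U)*(-11 + √590) (P(U, Z) = (√590 - 11)*(U - 45) = (-11 + √590)*(-45 + U) = (-45 + U)*(-11 + √590))
P(765, 471) - j = (495 - 45*√590 - 11*765 + 765*√590) - 1*1051264 = (495 - 45*√590 - 8415 + 765*√590) - 1051264 = (-7920 + 720*√590) - 1051264 = -1059184 + 720*√590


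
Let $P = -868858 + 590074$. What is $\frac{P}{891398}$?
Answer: $- \frac{139392}{445699} \approx -0.31275$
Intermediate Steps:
$P = -278784$
$\frac{P}{891398} = - \frac{278784}{891398} = \left(-278784\right) \frac{1}{891398} = - \frac{139392}{445699}$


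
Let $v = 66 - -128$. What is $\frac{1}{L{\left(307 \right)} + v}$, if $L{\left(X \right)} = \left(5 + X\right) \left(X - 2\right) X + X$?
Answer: $\frac{1}{29214621} \approx 3.4229 \cdot 10^{-8}$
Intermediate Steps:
$L{\left(X \right)} = X + X \left(-2 + X\right) \left(5 + X\right)$ ($L{\left(X \right)} = \left(5 + X\right) \left(-2 + X\right) X + X = \left(-2 + X\right) \left(5 + X\right) X + X = X \left(-2 + X\right) \left(5 + X\right) + X = X + X \left(-2 + X\right) \left(5 + X\right)$)
$v = 194$ ($v = 66 + 128 = 194$)
$\frac{1}{L{\left(307 \right)} + v} = \frac{1}{307 \left(-9 + 307^{2} + 3 \cdot 307\right) + 194} = \frac{1}{307 \left(-9 + 94249 + 921\right) + 194} = \frac{1}{307 \cdot 95161 + 194} = \frac{1}{29214427 + 194} = \frac{1}{29214621}$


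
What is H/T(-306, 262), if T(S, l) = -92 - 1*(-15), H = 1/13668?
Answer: -1/1052436 ≈ -9.5018e-7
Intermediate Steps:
H = 1/13668 ≈ 7.3164e-5
T(S, l) = -77 (T(S, l) = -92 + 15 = -77)
H/T(-306, 262) = (1/13668)/(-77) = (1/13668)*(-1/77) = -1/1052436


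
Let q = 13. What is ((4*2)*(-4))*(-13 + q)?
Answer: 0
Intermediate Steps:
((4*2)*(-4))*(-13 + q) = ((4*2)*(-4))*(-13 + 13) = (8*(-4))*0 = -32*0 = 0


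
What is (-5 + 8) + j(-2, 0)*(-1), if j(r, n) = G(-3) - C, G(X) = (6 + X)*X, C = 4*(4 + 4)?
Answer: 44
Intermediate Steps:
C = 32 (C = 4*8 = 32)
G(X) = X*(6 + X)
j(r, n) = -41 (j(r, n) = -3*(6 - 3) - 1*32 = -3*3 - 32 = -9 - 32 = -41)
(-5 + 8) + j(-2, 0)*(-1) = (-5 + 8) - 41*(-1) = 3 + 41 = 44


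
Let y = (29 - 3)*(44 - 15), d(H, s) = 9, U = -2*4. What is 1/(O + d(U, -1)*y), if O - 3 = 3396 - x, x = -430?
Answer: 1/10615 ≈ 9.4206e-5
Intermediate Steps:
O = 3829 (O = 3 + (3396 - 1*(-430)) = 3 + (3396 + 430) = 3 + 3826 = 3829)
U = -8
y = 754 (y = 26*29 = 754)
1/(O + d(U, -1)*y) = 1/(3829 + 9*754) = 1/(3829 + 6786) = 1/10615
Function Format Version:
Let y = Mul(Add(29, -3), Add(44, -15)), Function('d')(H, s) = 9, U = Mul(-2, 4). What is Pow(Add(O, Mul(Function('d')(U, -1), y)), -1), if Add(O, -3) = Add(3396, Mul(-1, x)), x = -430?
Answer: Rational(1, 10615) ≈ 9.4206e-5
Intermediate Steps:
O = 3829 (O = Add(3, Add(3396, Mul(-1, -430))) = Add(3, Add(3396, 430)) = Add(3, 3826) = 3829)
U = -8
y = 754 (y = Mul(26, 29) = 754)
Pow(Add(O, Mul(Function('d')(U, -1), y)), -1) = Pow(Add(3829, Mul(9, 754)), -1) = Pow(Add(3829, 6786), -1) = Pow(10615, -1) = Rational(1, 10615)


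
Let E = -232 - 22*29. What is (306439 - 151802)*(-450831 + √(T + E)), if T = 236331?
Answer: -69715153347 + 154637*√235461 ≈ -6.9640e+10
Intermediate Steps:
E = -870 (E = -232 - 638 = -870)
(306439 - 151802)*(-450831 + √(T + E)) = (306439 - 151802)*(-450831 + √(236331 - 870)) = 154637*(-450831 + √235461) = -69715153347 + 154637*√235461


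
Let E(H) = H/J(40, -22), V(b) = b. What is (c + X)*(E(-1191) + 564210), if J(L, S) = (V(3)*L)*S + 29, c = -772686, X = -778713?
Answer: -2285448868297899/2611 ≈ -8.7532e+11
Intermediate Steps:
J(L, S) = 29 + 3*L*S (J(L, S) = (3*L)*S + 29 = 3*L*S + 29 = 29 + 3*L*S)
E(H) = -H/2611 (E(H) = H/(29 + 3*40*(-22)) = H/(29 - 2640) = H/(-2611) = H*(-1/2611) = -H/2611)
(c + X)*(E(-1191) + 564210) = (-772686 - 778713)*(-1/2611*(-1191) + 564210) = -1551399*(1191/2611 + 564210) = -1551399*1473153501/2611 = -2285448868297899/2611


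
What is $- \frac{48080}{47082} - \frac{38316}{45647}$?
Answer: $- \frac{285621548}{153510861} \approx -1.8606$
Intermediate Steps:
$- \frac{48080}{47082} - \frac{38316}{45647} = \left(-48080\right) \frac{1}{47082} - \frac{38316}{45647} = - \frac{24040}{23541} - \frac{38316}{45647} = - \frac{285621548}{153510861}$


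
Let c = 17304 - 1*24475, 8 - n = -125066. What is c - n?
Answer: -132245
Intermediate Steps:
n = 125074 (n = 8 - 1*(-125066) = 8 + 125066 = 125074)
c = -7171 (c = 17304 - 24475 = -7171)
c - n = -7171 - 1*125074 = -7171 - 125074 = -132245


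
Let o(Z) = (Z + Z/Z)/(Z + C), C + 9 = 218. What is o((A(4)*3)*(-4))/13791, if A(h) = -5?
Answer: 61/3709779 ≈ 1.6443e-5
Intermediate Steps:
C = 209 (C = -9 + 218 = 209)
o(Z) = (1 + Z)/(209 + Z) (o(Z) = (Z + Z/Z)/(Z + 209) = (Z + 1)/(209 + Z) = (1 + Z)/(209 + Z))
o((A(4)*3)*(-4))/13791 = ((1 - 5*3*(-4))/(209 - 5*3*(-4)))/13791 = ((1 - 15*(-4))/(209 - 15*(-4)))*(1/13791) = ((1 + 60)/(209 + 60))*(1/13791) = (61/269)*(1/13791) = 61/3709779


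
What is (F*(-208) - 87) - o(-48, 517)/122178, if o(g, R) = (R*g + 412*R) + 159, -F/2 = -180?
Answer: -9159506473/122178 ≈ -74969.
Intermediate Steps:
F = 360 (F = -2*(-180) = 360)
o(g, R) = 159 + 412*R + R*g (o(g, R) = (412*R + R*g) + 159 = 159 + 412*R + R*g)
(F*(-208) - 87) - o(-48, 517)/122178 = (360*(-208) - 87) - (159 + 412*517 + 517*(-48))/122178 = (-74880 - 87) - (159 + 213004 - 24816)/122178 = -74967 - 188347/122178 = -9159506473/122178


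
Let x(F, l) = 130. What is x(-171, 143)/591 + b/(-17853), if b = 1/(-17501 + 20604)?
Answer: 800191231/3637792741 ≈ 0.21997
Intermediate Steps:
b = 1/3103 ≈ 0.00032227
x(-171, 143)/591 + b/(-17853) = 130/591 + (1/3103)/(-17853) = 130*(1/591) + (1/3103)*(-1/17853) = 130/591 - 1/55397859 = 800191231/3637792741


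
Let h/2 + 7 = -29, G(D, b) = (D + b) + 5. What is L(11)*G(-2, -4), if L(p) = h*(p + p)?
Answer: 1584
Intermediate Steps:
G(D, b) = 5 + D + b
h = -72 (h = -14 + 2*(-29) = -14 - 58 = -72)
L(p) = -144*p (L(p) = -72*(p + p) = -144*p)
L(11)*G(-2, -4) = (-144*11)*(5 - 2 - 4) = -1584*(-1) = 1584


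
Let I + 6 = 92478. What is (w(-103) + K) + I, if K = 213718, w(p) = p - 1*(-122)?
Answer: 306209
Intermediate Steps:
I = 92472 (I = -6 + 92478 = 92472)
w(p) = 122 + p (w(p) = p + 122 = 122 + p)
(w(-103) + K) + I = ((122 - 103) + 213718) + 92472 = (19 + 213718) + 92472 = 213737 + 92472 = 306209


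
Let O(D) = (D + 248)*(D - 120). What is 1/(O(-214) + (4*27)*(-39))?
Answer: -1/15568 ≈ -6.4234e-5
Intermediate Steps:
O(D) = (-120 + D)*(248 + D) (O(D) = (248 + D)*(-120 + D) = (-120 + D)*(248 + D))
1/(O(-214) + (4*27)*(-39)) = 1/((-29760 + (-214)**2 + 128*(-214)) + (4*27)*(-39)) = 1/((-29760 + 45796 - 27392) + 108*(-39)) = 1/(-11356 - 4212) = 1/(-15568) = -1/15568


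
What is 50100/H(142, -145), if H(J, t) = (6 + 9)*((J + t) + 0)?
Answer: -3340/3 ≈ -1113.3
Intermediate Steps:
H(J, t) = 15*J + 15*t (H(J, t) = 15*(J + t) = 15*J + 15*t)
50100/H(142, -145) = 50100/(15*142 + 15*(-145)) = 50100/(2130 - 2175) = 50100/(-45) = 50100*(-1/45) = -3340/3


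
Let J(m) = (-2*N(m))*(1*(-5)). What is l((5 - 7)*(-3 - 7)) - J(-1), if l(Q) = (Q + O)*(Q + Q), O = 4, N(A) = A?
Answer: 970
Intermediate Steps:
l(Q) = 2*Q*(4 + Q) (l(Q) = (Q + 4)*(Q + Q) = (4 + Q)*(2*Q) = 2*Q*(4 + Q))
J(m) = 10*m (J(m) = (-2*m)*(1*(-5)) = -2*m*(-5) = 10*m)
l((5 - 7)*(-3 - 7)) - J(-1) = 2*((5 - 7)*(-3 - 7))*(4 + (5 - 7)*(-3 - 7)) - 10*(-1) = 2*(-2*(-10))*(4 - 2*(-10)) - 1*(-10) = 2*20*(4 + 20) + 10 = 2*20*24 + 10 = 960 + 10 = 970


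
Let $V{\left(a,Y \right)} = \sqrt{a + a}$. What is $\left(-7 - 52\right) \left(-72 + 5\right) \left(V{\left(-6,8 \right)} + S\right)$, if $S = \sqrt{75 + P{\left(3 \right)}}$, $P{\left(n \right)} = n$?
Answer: $3953 \sqrt{78} + 7906 i \sqrt{3} \approx 34912.0 + 13694.0 i$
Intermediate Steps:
$V{\left(a,Y \right)} = \sqrt{2} \sqrt{a}$ ($V{\left(a,Y \right)} = \sqrt{2 a} = \sqrt{2} \sqrt{a}$)
$S = \sqrt{78}$ ($S = \sqrt{75 + 3} = \sqrt{78} \approx 8.8318$)
$\left(-7 - 52\right) \left(-72 + 5\right) \left(V{\left(-6,8 \right)} + S\right) = \left(-7 - 52\right) \left(-72 + 5\right) \left(\sqrt{2} \sqrt{-6} + \sqrt{78}\right) = \left(-59\right) \left(-67\right) \left(\sqrt{2} i \sqrt{6} + \sqrt{78}\right) = 3953 \left(2 i \sqrt{3} + \sqrt{78}\right) = 3953 \left(\sqrt{78} + 2 i \sqrt{3}\right) = 3953 \sqrt{78} + 7906 i \sqrt{3}$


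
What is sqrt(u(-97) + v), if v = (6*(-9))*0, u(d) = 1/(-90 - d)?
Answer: sqrt(7)/7 ≈ 0.37796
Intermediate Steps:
v = 0 (v = -54*0 = 0)
sqrt(u(-97) + v) = sqrt(-1/(90 - 97) + 0) = sqrt(-1/(-7) + 0) = sqrt(-1*(-1/7) + 0) = sqrt(1/7 + 0) = sqrt(1/7) = sqrt(7)/7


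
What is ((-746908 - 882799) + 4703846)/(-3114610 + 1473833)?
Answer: -3074139/1640777 ≈ -1.8736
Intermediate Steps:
((-746908 - 882799) + 4703846)/(-3114610 + 1473833) = (-1629707 + 4703846)/(-1640777) = 3074139*(-1/1640777) = -3074139/1640777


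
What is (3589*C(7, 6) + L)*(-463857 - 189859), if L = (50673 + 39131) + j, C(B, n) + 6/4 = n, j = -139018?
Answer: 21614138966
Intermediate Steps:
C(B, n) = -3/2 + n
L = -49214 (L = (50673 + 39131) - 139018 = 89804 - 139018 = -49214)
(3589*C(7, 6) + L)*(-463857 - 189859) = (3589*(-3/2 + 6) - 49214)*(-463857 - 189859) = (3589*(9/2) - 49214)*(-653716) = (32301/2 - 49214)*(-653716) = -66127/2*(-653716) = 21614138966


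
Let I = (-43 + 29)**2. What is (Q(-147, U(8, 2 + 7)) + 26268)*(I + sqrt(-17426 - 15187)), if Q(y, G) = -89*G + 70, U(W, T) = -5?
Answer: 5249468 + 26783*I*sqrt(32613) ≈ 5.2495e+6 + 4.8368e+6*I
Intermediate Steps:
I = 196 (I = (-14)**2 = 196)
Q(y, G) = 70 - 89*G
(Q(-147, U(8, 2 + 7)) + 26268)*(I + sqrt(-17426 - 15187)) = ((70 - 89*(-5)) + 26268)*(196 + sqrt(-17426 - 15187)) = ((70 + 445) + 26268)*(196 + sqrt(-32613)) = (515 + 26268)*(196 + I*sqrt(32613)) = 26783*(196 + I*sqrt(32613)) = 5249468 + 26783*I*sqrt(32613)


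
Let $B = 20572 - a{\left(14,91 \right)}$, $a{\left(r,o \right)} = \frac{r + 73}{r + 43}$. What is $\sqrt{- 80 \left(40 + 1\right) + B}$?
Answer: $\frac{\sqrt{6241861}}{19} \approx 131.49$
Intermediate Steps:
$a{\left(r,o \right)} = \frac{73 + r}{43 + r}$
$B = \frac{390839}{19}$ ($B = 20572 - \frac{73 + 14}{43 + 14} = 20572 - \frac{1}{57} \cdot 87 = 20572 - \frac{29}{19} = \frac{390839}{19} \approx 20570.0$)
$\sqrt{- 80 \left(40 + 1\right) + B} = \sqrt{- 80 \left(40 + 1\right) + \frac{390839}{19}} = \sqrt{\left(-80\right) 41 + \frac{390839}{19}} = \sqrt{-3280 + \frac{390839}{19}} = \sqrt{\frac{328519}{19}} = \frac{\sqrt{6241861}}{19}$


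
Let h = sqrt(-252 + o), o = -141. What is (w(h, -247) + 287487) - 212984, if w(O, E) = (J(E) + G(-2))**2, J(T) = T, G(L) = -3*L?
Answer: 132584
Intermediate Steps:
h = I*sqrt(393) (h = sqrt(-252 - 141) = sqrt(-393) = I*sqrt(393) ≈ 19.824*I)
w(O, E) = (6 + E)**2 (w(O, E) = (E - 3*(-2))**2 = (E + 6)**2 = (6 + E)**2)
(w(h, -247) + 287487) - 212984 = ((6 - 247)**2 + 287487) - 212984 = ((-241)**2 + 287487) - 212984 = (58081 + 287487) - 212984 = 345568 - 212984 = 132584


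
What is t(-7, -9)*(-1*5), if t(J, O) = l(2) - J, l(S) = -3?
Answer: -20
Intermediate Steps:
t(J, O) = -3 - J
t(-7, -9)*(-1*5) = (-3 - 1*(-7))*(-1*5) = (-3 + 7)*(-5) = 4*(-5) = -20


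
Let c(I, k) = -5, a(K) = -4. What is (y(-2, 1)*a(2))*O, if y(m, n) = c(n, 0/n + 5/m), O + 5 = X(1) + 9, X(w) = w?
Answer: 100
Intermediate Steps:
O = 5 (O = -5 + (1 + 9) = -5 + 10 = 5)
y(m, n) = -5
(y(-2, 1)*a(2))*O = -5*(-4)*5 = 20*5 = 100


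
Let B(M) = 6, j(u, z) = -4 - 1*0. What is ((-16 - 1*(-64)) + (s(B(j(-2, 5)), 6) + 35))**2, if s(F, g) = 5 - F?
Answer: 6724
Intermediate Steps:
j(u, z) = -4 (j(u, z) = -4 + 0 = -4)
((-16 - 1*(-64)) + (s(B(j(-2, 5)), 6) + 35))**2 = ((-16 - 1*(-64)) + ((5 - 1*6) + 35))**2 = ((-16 + 64) + ((5 - 6) + 35))**2 = (48 + (-1 + 35))**2 = (48 + 34)**2 = 82**2 = 6724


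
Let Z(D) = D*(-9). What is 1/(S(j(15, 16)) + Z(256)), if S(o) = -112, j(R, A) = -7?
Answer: -1/2416 ≈ -0.00041391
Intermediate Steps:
Z(D) = -9*D
1/(S(j(15, 16)) + Z(256)) = 1/(-112 - 9*256) = 1/(-112 - 2304) = 1/(-2416) = -1/2416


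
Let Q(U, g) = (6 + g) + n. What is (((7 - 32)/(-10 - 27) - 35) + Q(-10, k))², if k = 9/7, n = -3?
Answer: 60528400/67081 ≈ 902.32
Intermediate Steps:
k = 9/7 (k = 9*(⅐) = 9/7 ≈ 1.2857)
Q(U, g) = 3 + g (Q(U, g) = (6 + g) - 3 = 3 + g)
(((7 - 32)/(-10 - 27) - 35) + Q(-10, k))² = (((7 - 32)/(-10 - 27) - 35) + (3 + 9/7))² = ((-25/(-37) - 35) + 30/7)² = ((-25*(-1/37) - 35) + 30/7)² = ((25/37 - 35) + 30/7)² = (-1270/37 + 30/7)² = (-7780/259)² = 60528400/67081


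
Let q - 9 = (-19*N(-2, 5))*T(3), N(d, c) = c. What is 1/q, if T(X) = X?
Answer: -1/276 ≈ -0.0036232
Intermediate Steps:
q = -276 (q = 9 - 19*5*3 = 9 - 95*3 = 9 - 285 = -276)
1/q = 1/(-276) = -1/276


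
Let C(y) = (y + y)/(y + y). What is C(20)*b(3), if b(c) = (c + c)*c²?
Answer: 54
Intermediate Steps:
C(y) = 1 (C(y) = (2*y)/((2*y)) = (2*y)*(1/(2*y)) = 1)
b(c) = 2*c³ (b(c) = (2*c)*c² = 2*c³)
C(20)*b(3) = 1*(2*3³) = 1*(2*27) = 1*54 = 54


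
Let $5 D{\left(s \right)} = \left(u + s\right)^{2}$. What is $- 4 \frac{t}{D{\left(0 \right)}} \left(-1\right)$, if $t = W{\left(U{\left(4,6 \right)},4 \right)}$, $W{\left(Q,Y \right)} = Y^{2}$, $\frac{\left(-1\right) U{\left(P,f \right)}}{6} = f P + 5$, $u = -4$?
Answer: $20$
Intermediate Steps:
$U{\left(P,f \right)} = -30 - 6 P f$ ($U{\left(P,f \right)} = - 6 \left(f P + 5\right) = - 6 \left(P f + 5\right) = - 6 \left(5 + P f\right) = -30 - 6 P f$)
$D{\left(s \right)} = \frac{\left(-4 + s\right)^{2}}{5}$
$t = 16$ ($t = 4^{2} = 16$)
$- 4 \frac{t}{D{\left(0 \right)}} \left(-1\right) = - 4 \frac{16}{\frac{1}{5} \left(-4 + 0\right)^{2}} \left(-1\right) = - 4 \frac{16}{\frac{1}{5} \left(-4\right)^{2}} \left(-1\right) = - 4 \frac{16}{\frac{1}{5} \cdot 16} \left(-1\right) = - 4 \frac{16}{\frac{16}{5}} \left(-1\right) = - 4 \cdot 16 \cdot \frac{5}{16} \left(-1\right) = \left(-4\right) 5 \left(-1\right) = \left(-20\right) \left(-1\right) = 20$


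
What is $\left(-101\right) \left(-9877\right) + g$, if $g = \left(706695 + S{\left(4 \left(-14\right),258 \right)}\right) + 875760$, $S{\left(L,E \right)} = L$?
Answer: $2579976$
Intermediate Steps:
$g = 1582399$ ($g = \left(706695 + 4 \left(-14\right)\right) + 875760 = \left(706695 - 56\right) + 875760 = 706639 + 875760 = 1582399$)
$\left(-101\right) \left(-9877\right) + g = \left(-101\right) \left(-9877\right) + 1582399 = 997577 + 1582399 = 2579976$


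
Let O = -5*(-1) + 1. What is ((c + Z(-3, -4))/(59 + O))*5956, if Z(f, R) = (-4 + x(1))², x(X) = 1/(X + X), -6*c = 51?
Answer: 4467/13 ≈ 343.62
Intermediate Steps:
c = -17/2 (c = -⅙*51 = -17/2 ≈ -8.5000)
x(X) = 1/(2*X)
O = 6 (O = 5 + 1 = 6)
Z(f, R) = 49/4 (Z(f, R) = (-4 + (½)/1)² = (-4 + (½)*1)² = (-4 + ½)² = (-7/2)² = 49/4)
((c + Z(-3, -4))/(59 + O))*5956 = ((-17/2 + 49/4)/(59 + 6))*5956 = ((15/4)/65)*5956 = ((15/4)*(1/65))*5956 = (3/52)*5956 = 4467/13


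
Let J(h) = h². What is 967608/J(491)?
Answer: 967608/241081 ≈ 4.0136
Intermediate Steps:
967608/J(491) = 967608/(491²) = 967608/241081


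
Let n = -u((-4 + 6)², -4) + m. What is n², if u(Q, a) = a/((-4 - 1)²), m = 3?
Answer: 6241/625 ≈ 9.9856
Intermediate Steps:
u(Q, a) = a/25 (u(Q, a) = a/((-5)²) = a/25)
n = 79/25 (n = -(-4)/25 + 3 = -1*(-4/25) + 3 = 4/25 + 3 = 79/25 ≈ 3.1600)
n² = (79/25)² = 6241/625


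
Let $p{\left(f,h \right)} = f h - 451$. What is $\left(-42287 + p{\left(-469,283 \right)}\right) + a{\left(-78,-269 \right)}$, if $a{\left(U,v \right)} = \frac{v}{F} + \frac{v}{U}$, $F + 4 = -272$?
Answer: $- \frac{629552549}{3588} \approx -1.7546 \cdot 10^{5}$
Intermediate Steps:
$F = -276$ ($F = -4 - 272 = -276$)
$p{\left(f,h \right)} = -451 + f h$
$a{\left(U,v \right)} = - \frac{v}{276} + \frac{v}{U}$ ($a{\left(U,v \right)} = \frac{v}{-276} + \frac{v}{U} = v \left(- \frac{1}{276}\right) + \frac{v}{U} = - \frac{v}{276} + \frac{v}{U}$)
$\left(-42287 + p{\left(-469,283 \right)}\right) + a{\left(-78,-269 \right)} = \left(-42287 - 133178\right) - \left(- \frac{269}{276} + \frac{269}{-78}\right) = \left(-42287 - 133178\right) + \left(\frac{269}{276} - - \frac{269}{78}\right) = \left(-42287 - 133178\right) + \left(\frac{269}{276} + \frac{269}{78}\right) = -175465 + \frac{15871}{3588} = - \frac{629552549}{3588}$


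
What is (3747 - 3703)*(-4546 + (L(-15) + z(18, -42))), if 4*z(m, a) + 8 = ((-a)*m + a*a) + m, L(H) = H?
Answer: -172854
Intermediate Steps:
z(m, a) = -2 + m/4 + a²/4 - a*m/4 (z(m, a) = -2 + (((-a)*m + a*a) + m)/4 = -2 + ((-a*m + a²) + m)/4 = -2 + ((a² - a*m) + m)/4 = -2 + (m + a² - a*m)/4 = -2 + (m/4 + a²/4 - a*m/4) = -2 + m/4 + a²/4 - a*m/4)
(3747 - 3703)*(-4546 + (L(-15) + z(18, -42))) = (3747 - 3703)*(-4546 + (-15 + (-2 + (¼)*18 + (¼)*(-42)² - ¼*(-42)*18))) = 44*(-4546 + (-15 + (-2 + 9/2 + (¼)*1764 + 189))) = 44*(-4546 + (-15 + (-2 + 9/2 + 441 + 189))) = 44*(-4546 + (-15 + 1265/2)) = 44*(-4546 + 1235/2) = 44*(-7857/2) = -172854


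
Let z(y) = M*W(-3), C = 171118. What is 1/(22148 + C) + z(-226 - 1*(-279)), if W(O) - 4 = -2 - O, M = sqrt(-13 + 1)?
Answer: 1/193266 + 10*I*sqrt(3) ≈ 5.1742e-6 + 17.32*I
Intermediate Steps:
M = 2*I*sqrt(3) (M = sqrt(-12) = 2*I*sqrt(3) ≈ 3.4641*I)
W(O) = 2 - O (W(O) = 4 + (-2 - O) = 2 - O)
z(y) = 10*I*sqrt(3) (z(y) = (2*I*sqrt(3))*(2 - 1*(-3)) = (2*I*sqrt(3))*(2 + 3) = (2*I*sqrt(3))*5 = 10*I*sqrt(3))
1/(22148 + C) + z(-226 - 1*(-279)) = 1/(22148 + 171118) + 10*I*sqrt(3) = 1/193266 + 10*I*sqrt(3)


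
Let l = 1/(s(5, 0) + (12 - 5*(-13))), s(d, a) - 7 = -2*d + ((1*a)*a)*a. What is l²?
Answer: 1/5476 ≈ 0.00018262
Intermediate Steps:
s(d, a) = 7 + a³ - 2*d (s(d, a) = 7 + (-2*d + ((1*a)*a)*a) = 7 + (-2*d + (a*a)*a) = 7 + (-2*d + a²*a) = 7 + (-2*d + a³) = 7 + (a³ - 2*d) = 7 + a³ - 2*d)
l = 1/74 (l = 1/((7 + 0³ - 2*5) + (12 - 5*(-13))) = 1/((7 + 0 - 10) + (12 + 65)) = 1/(-3 + 77) = 1/74 ≈ 0.013514)
l² = (1/74)² = 1/5476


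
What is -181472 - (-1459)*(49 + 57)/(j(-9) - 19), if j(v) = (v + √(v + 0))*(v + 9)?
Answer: -3602622/19 ≈ -1.8961e+5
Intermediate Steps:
j(v) = (9 + v)*(v + √v) (j(v) = (v + √v)*(9 + v) = (9 + v)*(v + √v))
-181472 - (-1459)*(49 + 57)/(j(-9) - 19) = -181472 - (-1459)*(49 + 57)/(((-9)² + (-9)^(3/2) + 9*(-9) + 9*√(-9)) - 19) = -181472 - (-1459)*106/((81 - 27*I - 81 + 9*(3*I)) - 19) = -181472 - (-1459)*106/((81 - 27*I - 81 + 27*I) - 19) = -181472 - (-1459)*106/(0 - 19) = -181472 - (-1459)*106/(-19) = -181472 - (-1459)*106*(-1/19) = -181472 - (-1459)*(-106)/19 = -181472 - 1*154654/19 = -181472 - 154654/19 = -3602622/19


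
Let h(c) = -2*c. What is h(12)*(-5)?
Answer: 120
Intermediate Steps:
h(12)*(-5) = -2*12*(-5) = -24*(-5) = 120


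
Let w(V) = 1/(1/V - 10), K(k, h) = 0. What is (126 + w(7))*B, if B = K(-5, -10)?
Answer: 0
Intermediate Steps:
w(V) = 1/(-10 + 1/V)
B = 0
(126 + w(7))*B = (126 - 1*7/(-1 + 10*7))*0 = (126 - 1*7/(-1 + 70))*0 = (126 - 1*7/69)*0 = (126 - 1*7*1/69)*0 = (126 - 7/69)*0 = (8687/69)*0 = 0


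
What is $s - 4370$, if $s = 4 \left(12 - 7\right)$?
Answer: $-4350$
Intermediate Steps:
$s = 20$ ($s = 4 \cdot 5 = 20$)
$s - 4370 = 20 - 4370 = -4350$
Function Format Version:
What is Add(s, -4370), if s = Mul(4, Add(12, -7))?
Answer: -4350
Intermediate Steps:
s = 20 (s = Mul(4, 5) = 20)
Add(s, -4370) = Add(20, -4370) = -4350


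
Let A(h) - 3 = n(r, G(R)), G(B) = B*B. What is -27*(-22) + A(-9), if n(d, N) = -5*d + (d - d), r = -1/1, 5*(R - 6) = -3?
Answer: 602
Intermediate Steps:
R = 27/5 (R = 6 + (⅕)*(-3) = 6 - ⅗ = 27/5 ≈ 5.4000)
G(B) = B²
r = -1 (r = -1*1 = -1)
n(d, N) = -5*d (n(d, N) = -5*d + 0 = -5*d)
A(h) = 8 (A(h) = 3 - 5*(-1) = 3 + 5 = 8)
-27*(-22) + A(-9) = -27*(-22) + 8 = 594 + 8 = 602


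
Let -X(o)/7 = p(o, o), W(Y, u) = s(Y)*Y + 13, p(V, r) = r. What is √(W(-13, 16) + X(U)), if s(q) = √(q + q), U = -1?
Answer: √(20 - 13*I*√26) ≈ 6.6798 - 4.9618*I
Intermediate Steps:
s(q) = √2*√q (s(q) = √(2*q) = √2*√q)
W(Y, u) = 13 + √2*Y^(3/2) (W(Y, u) = (√2*√Y)*Y + 13 = √2*Y^(3/2) + 13 = 13 + √2*Y^(3/2))
X(o) = -7*o
√(W(-13, 16) + X(U)) = √((13 + √2*(-13)^(3/2)) - 7*(-1)) = √((13 + √2*(-13*I*√13)) + 7) = √((13 - 13*I*√26) + 7) = √(20 - 13*I*√26)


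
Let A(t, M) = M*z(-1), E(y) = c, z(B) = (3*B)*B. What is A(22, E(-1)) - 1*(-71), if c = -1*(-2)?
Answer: 77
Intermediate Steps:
z(B) = 3*B²
c = 2
E(y) = 2
A(t, M) = 3*M (A(t, M) = M*(3*(-1)²) = M*(3*1) = M*3 = 3*M)
A(22, E(-1)) - 1*(-71) = 3*2 - 1*(-71) = 6 + 71 = 77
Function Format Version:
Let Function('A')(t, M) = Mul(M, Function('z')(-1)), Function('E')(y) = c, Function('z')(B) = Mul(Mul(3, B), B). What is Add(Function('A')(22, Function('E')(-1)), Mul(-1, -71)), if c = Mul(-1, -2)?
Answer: 77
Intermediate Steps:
Function('z')(B) = Mul(3, Pow(B, 2))
c = 2
Function('E')(y) = 2
Function('A')(t, M) = Mul(3, M) (Function('A')(t, M) = Mul(M, Mul(3, Pow(-1, 2))) = Mul(M, Mul(3, 1)) = Mul(M, 3) = Mul(3, M))
Add(Function('A')(22, Function('E')(-1)), Mul(-1, -71)) = Add(Mul(3, 2), Mul(-1, -71)) = Add(6, 71) = 77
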